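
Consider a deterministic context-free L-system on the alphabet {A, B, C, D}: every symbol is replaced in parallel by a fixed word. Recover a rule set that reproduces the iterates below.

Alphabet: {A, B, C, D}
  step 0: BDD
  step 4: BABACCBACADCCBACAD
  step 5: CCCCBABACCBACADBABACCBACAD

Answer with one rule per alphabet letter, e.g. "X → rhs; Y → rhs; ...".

  step 4 ⇒ step 5: BABACCBACADCCBACAD ⇒ C·C·C·C·BA·BA·C·C·BA·C·AD·BA·BA·C·C·BA·C·AD
    A ↦ C
    B ↦ C
    C ↦ BA
    D ↦ AD

A->C, B->C, C->BA, D->AD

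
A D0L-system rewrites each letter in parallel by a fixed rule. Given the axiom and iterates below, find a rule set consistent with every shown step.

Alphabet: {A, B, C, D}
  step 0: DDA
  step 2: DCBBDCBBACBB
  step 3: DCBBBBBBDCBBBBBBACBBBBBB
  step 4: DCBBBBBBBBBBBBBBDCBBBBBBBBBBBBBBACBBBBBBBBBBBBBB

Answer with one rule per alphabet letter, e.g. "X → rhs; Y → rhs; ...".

  step 3 ⇒ step 4: DCBBBBBBDCBBBBBBACBBBBBB ⇒ DC·BB·BB·BB·BB·BB·BB·BB·DC·BB·BB·BB·BB·BB·BB·BB·AC·BB·BB·BB·BB·BB·BB·BB
    A ↦ AC
    B ↦ BB
    C ↦ BB
    D ↦ DC

A->AC, B->BB, C->BB, D->DC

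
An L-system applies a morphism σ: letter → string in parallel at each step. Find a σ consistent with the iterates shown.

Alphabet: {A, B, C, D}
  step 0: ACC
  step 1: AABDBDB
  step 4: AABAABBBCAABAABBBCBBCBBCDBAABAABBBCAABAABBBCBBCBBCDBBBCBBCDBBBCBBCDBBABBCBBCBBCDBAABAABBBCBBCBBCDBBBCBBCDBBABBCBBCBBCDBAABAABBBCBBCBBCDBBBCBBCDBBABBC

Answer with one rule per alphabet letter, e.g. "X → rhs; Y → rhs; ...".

A->AAB, B->BBC, C->DB, D->BA

  step 0 ⇒ step 1: ACC ⇒ AAB·DB·DB
    A ↦ AAB
    C ↦ DB
    B ↦ BBC  (constrained at step 1)
    D ↦ BA  (constrained at step 1)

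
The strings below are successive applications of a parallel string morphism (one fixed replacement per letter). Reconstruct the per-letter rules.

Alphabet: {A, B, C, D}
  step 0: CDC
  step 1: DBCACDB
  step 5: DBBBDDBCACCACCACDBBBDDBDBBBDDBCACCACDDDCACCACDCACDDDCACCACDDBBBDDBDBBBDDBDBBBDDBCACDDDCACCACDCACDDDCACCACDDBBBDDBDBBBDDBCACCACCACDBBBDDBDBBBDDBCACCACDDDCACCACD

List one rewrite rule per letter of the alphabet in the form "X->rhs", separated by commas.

A->BBD, B->D, C->DB, D->CAC

  step 0 ⇒ step 1: CDC ⇒ DB·CAC·DB
    C ↦ DB
    D ↦ CAC
    A ↦ BBD  (constrained at step 1)
    B ↦ D  (constrained at step 1)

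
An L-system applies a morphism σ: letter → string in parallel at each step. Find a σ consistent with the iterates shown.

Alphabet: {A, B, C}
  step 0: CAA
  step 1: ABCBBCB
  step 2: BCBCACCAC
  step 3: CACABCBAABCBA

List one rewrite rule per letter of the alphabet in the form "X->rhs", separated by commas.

A->BCB, B->C, C->A

  step 2 ⇒ step 3: BCBCACCAC ⇒ C·A·C·A·BCB·A·A·BCB·A
    A ↦ BCB
    B ↦ C
    C ↦ A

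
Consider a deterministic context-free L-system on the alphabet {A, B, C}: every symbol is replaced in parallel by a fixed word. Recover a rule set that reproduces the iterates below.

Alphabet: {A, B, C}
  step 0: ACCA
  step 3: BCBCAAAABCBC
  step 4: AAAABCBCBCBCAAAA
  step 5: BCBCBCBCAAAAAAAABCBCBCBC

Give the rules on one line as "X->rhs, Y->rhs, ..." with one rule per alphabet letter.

A->BC, B->A, C->A

  step 4 ⇒ step 5: AAAABCBCBCBCAAAA ⇒ BC·BC·BC·BC·A·A·A·A·A·A·A·A·BC·BC·BC·BC
    A ↦ BC
    B ↦ A
    C ↦ A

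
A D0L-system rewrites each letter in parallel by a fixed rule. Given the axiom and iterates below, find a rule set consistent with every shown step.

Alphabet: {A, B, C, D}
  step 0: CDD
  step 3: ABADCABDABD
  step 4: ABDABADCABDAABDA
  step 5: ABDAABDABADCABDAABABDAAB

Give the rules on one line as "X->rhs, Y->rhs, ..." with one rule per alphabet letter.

A->AB, B->D, C->DC, D->A

  step 4 ⇒ step 5: ABDABADCABDAABDA ⇒ AB·D·A·AB·D·AB·A·DC·AB·D·A·AB·AB·D·A·AB
    A ↦ AB
    B ↦ D
    C ↦ DC
    D ↦ A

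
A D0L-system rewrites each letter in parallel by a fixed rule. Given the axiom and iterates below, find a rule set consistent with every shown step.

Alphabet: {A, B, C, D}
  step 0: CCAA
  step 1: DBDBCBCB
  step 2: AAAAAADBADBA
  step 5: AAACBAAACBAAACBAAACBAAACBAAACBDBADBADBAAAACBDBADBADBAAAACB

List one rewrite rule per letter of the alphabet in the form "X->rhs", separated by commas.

A->CB, B->A, C->DB, D->AA

  step 1 ⇒ step 2: DBDBCBCB ⇒ AA·A·AA·A·DB·A·DB·A
    B ↦ A
    C ↦ DB
    D ↦ AA
  step 0 ⇒ step 1: CCAA ⇒ DB·DB·CB·CB
    A ↦ CB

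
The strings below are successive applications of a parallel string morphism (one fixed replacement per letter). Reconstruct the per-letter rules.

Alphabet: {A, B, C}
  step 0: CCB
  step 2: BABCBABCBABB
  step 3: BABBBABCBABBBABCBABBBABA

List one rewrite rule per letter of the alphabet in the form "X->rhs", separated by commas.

  step 2 ⇒ step 3: BABCBABCBABB ⇒ BA·BB·BA·BC·BA·BB·BA·BC·BA·BB·BA·BA
    A ↦ BB
    B ↦ BA
    C ↦ BC

A->BB, B->BA, C->BC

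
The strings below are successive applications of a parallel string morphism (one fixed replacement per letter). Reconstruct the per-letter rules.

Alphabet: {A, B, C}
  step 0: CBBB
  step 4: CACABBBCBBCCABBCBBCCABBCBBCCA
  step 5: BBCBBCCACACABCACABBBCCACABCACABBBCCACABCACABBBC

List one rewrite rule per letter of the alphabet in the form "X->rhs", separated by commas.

  step 4 ⇒ step 5: CACABBBCBBCCABBCBBCCABBCBBCCA ⇒ B·BC·B·BC·CA·CA·CA·B·CA·CA·B·B·BC·CA·CA·B·CA·CA·B·B·BC·CA·CA·B·CA·CA·B·B·BC
    A ↦ BC
    B ↦ CA
    C ↦ B

A->BC, B->CA, C->B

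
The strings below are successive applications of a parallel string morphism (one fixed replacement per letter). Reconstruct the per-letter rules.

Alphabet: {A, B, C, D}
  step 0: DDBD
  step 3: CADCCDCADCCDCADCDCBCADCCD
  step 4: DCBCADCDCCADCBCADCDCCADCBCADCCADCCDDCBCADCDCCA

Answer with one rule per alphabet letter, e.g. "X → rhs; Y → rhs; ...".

A->B, B->CD, C->DC, D->CA

  step 3 ⇒ step 4: CADCCDCADCCDCADCDCBCADCCD ⇒ DC·B·CA·DC·DC·CA·DC·B·CA·DC·DC·CA·DC·B·CA·DC·CA·DC·CD·DC·B·CA·DC·DC·CA
    A ↦ B
    B ↦ CD
    C ↦ DC
    D ↦ CA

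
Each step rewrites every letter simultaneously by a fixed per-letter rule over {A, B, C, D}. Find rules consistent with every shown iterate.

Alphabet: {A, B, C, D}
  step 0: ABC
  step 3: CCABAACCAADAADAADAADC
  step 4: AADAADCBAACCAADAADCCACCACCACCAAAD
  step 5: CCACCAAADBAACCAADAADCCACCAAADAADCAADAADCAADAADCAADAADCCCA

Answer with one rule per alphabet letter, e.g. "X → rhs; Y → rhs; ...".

  step 4 ⇒ step 5: AADAADCBAACCAADAADCCACCACCACCAAAD ⇒ C·C·A·C·C·A·AAD·BAA·C·C·AAD·AAD·C·C·A·C·C·A·AAD·AAD·C·AAD·AAD·C·AAD·AAD·C·AAD·AAD·C·C·C·A
    A ↦ C
    B ↦ BAA
    C ↦ AAD
    D ↦ A

A->C, B->BAA, C->AAD, D->A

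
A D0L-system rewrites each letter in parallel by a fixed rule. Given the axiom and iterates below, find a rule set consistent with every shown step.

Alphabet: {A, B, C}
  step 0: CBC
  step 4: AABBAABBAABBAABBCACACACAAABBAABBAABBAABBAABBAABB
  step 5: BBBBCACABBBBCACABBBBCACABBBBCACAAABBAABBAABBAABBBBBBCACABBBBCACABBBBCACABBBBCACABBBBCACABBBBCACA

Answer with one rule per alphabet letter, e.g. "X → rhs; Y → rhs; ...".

  step 4 ⇒ step 5: AABBAABBAABBAABBCACACACAAABBAABBAABBAABBAABBAABB ⇒ BB·BB·CA·CA·BB·BB·CA·CA·BB·BB·CA·CA·BB·BB·CA·CA·AA·BB·AA·BB·AA·BB·AA·BB·BB·BB·CA·CA·BB·BB·CA·CA·BB·BB·CA·CA·BB·BB·CA·CA·BB·BB·CA·CA·BB·BB·CA·CA
    A ↦ BB
    B ↦ CA
    C ↦ AA

A->BB, B->CA, C->AA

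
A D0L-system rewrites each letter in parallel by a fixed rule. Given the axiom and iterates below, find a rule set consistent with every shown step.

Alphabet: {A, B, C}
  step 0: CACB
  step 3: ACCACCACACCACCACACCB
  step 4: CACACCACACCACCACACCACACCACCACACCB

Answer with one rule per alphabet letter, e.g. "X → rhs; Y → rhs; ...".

  step 3 ⇒ step 4: ACCACCACACCACCACACCB ⇒ C·AC·AC·C·AC·AC·C·AC·C·AC·AC·C·AC·AC·C·AC·C·AC·AC·CB
    A ↦ C
    B ↦ CB
    C ↦ AC

A->C, B->CB, C->AC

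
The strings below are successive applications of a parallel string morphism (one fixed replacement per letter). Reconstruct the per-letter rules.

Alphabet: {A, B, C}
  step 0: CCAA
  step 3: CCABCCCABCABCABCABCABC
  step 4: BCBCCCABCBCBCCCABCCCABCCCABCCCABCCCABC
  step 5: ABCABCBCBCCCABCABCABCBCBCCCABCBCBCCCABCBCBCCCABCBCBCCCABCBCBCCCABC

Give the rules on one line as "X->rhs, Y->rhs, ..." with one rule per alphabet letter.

A->CC, B->A, C->BC

  step 4 ⇒ step 5: BCBCCCABCBCBCCCABCCCABCCCABCCCABCCCABC ⇒ A·BC·A·BC·BC·BC·CC·A·BC·A·BC·A·BC·BC·BC·CC·A·BC·BC·BC·CC·A·BC·BC·BC·CC·A·BC·BC·BC·CC·A·BC·BC·BC·CC·A·BC
    A ↦ CC
    B ↦ A
    C ↦ BC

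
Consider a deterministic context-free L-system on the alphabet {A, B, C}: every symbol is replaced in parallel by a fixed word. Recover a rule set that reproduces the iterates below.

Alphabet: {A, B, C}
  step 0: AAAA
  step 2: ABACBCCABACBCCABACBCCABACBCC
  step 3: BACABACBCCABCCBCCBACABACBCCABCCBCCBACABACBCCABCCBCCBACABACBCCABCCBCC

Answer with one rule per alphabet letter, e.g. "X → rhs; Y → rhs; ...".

  step 2 ⇒ step 3: ABACBCCABACBCCABACBCCABACBCC ⇒ BAC·A·BAC·BCC·A·BCC·BCC·BAC·A·BAC·BCC·A·BCC·BCC·BAC·A·BAC·BCC·A·BCC·BCC·BAC·A·BAC·BCC·A·BCC·BCC
    A ↦ BAC
    B ↦ A
    C ↦ BCC

A->BAC, B->A, C->BCC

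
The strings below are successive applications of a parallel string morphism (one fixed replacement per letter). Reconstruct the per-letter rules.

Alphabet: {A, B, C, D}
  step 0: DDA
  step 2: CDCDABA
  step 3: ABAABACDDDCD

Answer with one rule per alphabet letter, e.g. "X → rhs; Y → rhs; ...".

A->CD, B->DD, C->AB, D->A

  step 2 ⇒ step 3: CDCDABA ⇒ AB·A·AB·A·CD·DD·CD
    A ↦ CD
    B ↦ DD
    C ↦ AB
    D ↦ A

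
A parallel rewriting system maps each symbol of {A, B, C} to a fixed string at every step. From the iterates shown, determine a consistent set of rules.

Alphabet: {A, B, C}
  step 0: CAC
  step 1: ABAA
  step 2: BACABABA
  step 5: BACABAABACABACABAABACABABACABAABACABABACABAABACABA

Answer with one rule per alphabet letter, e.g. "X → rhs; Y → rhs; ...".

A->BA, B->CA, C->A

  step 1 ⇒ step 2: ABAA ⇒ BA·CA·BA·BA
    A ↦ BA
    B ↦ CA
  step 0 ⇒ step 1: CAC ⇒ A·BA·A
    C ↦ A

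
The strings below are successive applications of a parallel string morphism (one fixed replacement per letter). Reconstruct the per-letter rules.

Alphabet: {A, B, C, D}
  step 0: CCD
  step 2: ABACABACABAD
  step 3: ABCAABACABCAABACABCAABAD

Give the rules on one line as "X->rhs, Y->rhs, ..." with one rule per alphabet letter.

A->AB, B->CA, C->AC, D->AD

  step 2 ⇒ step 3: ABACABACABAD ⇒ AB·CA·AB·AC·AB·CA·AB·AC·AB·CA·AB·AD
    A ↦ AB
    B ↦ CA
    C ↦ AC
    D ↦ AD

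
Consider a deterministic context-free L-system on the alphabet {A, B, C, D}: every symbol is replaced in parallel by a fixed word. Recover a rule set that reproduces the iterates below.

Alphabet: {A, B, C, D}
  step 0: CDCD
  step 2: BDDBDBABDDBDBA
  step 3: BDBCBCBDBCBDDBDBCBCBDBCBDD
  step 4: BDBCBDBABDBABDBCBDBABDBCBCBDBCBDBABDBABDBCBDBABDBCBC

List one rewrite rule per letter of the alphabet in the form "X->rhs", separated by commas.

  step 3 ⇒ step 4: BDBCBCBDBCBDDBDBCBCBDBCBDD ⇒ BD·BC·BD·BA·BD·BA·BD·BC·BD·BA·BD·BC·BC·BD·BC·BD·BA·BD·BA·BD·BC·BD·BA·BD·BC·BC
    B ↦ BD
    C ↦ BA
    D ↦ BC
  step 2 ⇒ step 3: BDDBDBABDDBDBA ⇒ BD·BC·BC·BD·BC·BD·D·BD·BC·BC·BD·BC·BD·D
    A ↦ D

A->D, B->BD, C->BA, D->BC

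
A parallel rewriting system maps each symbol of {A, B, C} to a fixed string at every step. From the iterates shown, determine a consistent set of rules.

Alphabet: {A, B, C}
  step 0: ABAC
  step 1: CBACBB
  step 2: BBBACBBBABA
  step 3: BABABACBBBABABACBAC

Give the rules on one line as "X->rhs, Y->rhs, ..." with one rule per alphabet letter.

A->C, B->BA, C->BB

  step 2 ⇒ step 3: BBBACBBBABA ⇒ BA·BA·BA·C·BB·BA·BA·BA·C·BA·C
    A ↦ C
    B ↦ BA
    C ↦ BB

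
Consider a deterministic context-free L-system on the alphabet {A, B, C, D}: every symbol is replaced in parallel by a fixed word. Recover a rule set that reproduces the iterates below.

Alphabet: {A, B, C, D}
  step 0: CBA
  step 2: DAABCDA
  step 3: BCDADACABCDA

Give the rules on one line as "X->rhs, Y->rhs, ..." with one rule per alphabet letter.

A->DA, B->C, C->A, D->BC

  step 2 ⇒ step 3: DAABCDA ⇒ BC·DA·DA·C·A·BC·DA
    A ↦ DA
    B ↦ C
    C ↦ A
    D ↦ BC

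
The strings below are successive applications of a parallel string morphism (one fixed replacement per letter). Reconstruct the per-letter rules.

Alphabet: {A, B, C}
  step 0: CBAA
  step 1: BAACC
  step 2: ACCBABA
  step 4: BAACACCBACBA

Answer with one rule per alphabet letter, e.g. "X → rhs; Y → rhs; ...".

A->C, B->A, C->BA

  step 1 ⇒ step 2: BAACC ⇒ A·C·C·BA·BA
    A ↦ C
    B ↦ A
    C ↦ BA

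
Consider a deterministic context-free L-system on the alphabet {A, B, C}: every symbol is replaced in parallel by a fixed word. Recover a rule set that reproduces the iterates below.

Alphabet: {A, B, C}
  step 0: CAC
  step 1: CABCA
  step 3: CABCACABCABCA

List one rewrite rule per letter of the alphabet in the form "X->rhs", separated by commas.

A->B, B->CA, C->CA

  step 0 ⇒ step 1: CAC ⇒ CA·B·CA
    A ↦ B
    C ↦ CA
    B ↦ CA  (constrained at step 1)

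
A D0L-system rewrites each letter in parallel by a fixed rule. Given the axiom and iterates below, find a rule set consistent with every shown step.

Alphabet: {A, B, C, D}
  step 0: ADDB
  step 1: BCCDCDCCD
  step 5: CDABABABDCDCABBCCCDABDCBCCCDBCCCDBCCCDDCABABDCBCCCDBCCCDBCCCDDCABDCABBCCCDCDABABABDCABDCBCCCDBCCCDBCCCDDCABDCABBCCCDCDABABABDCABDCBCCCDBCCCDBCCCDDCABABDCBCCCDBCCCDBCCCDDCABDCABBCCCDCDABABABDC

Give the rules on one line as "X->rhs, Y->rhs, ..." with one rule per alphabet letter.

A->BCC, B->CD, C->AB, D->DC

  step 0 ⇒ step 1: ADDB ⇒ BCC·DC·DC·CD
    A ↦ BCC
    B ↦ CD
    D ↦ DC
    C ↦ AB  (constrained at step 1)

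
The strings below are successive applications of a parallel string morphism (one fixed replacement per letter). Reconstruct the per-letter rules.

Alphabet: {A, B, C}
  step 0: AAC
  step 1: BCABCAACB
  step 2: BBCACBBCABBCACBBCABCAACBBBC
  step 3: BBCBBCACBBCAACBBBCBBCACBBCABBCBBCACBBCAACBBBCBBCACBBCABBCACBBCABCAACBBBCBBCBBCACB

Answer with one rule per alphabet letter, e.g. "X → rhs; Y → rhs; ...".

A->BCA, B->BBC, C->ACB

  step 2 ⇒ step 3: BBCACBBCABBCACBBCABCAACBBBC ⇒ BBC·BBC·ACB·BCA·ACB·BBC·BBC·ACB·BCA·BBC·BBC·ACB·BCA·ACB·BBC·BBC·ACB·BCA·BBC·ACB·BCA·BCA·ACB·BBC·BBC·BBC·ACB
    A ↦ BCA
    B ↦ BBC
    C ↦ ACB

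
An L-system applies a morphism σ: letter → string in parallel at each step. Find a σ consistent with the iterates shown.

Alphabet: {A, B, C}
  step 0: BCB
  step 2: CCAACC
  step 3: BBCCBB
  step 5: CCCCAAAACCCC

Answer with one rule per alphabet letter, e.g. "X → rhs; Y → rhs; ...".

  step 2 ⇒ step 3: CCAACC ⇒ B·B·C·C·B·B
    A ↦ C
    C ↦ B
    B ↦ AA  (constrained at step 0)

A->C, B->AA, C->B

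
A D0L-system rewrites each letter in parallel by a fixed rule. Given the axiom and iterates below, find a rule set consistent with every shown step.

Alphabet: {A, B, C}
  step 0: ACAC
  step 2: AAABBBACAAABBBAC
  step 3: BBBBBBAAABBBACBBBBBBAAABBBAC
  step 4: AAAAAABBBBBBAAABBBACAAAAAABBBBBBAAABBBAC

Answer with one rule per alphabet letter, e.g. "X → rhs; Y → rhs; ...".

A->BB, B->A, C->BAC

  step 3 ⇒ step 4: BBBBBBAAABBBACBBBBBBAAABBBAC ⇒ A·A·A·A·A·A·BB·BB·BB·A·A·A·BB·BAC·A·A·A·A·A·A·BB·BB·BB·A·A·A·BB·BAC
    A ↦ BB
    B ↦ A
    C ↦ BAC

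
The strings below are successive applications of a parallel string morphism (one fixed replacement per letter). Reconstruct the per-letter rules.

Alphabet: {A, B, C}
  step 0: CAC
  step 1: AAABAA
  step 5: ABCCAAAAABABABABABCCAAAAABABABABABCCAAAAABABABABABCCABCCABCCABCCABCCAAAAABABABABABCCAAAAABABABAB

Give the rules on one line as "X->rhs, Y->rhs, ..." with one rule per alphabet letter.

A->AB, B->CC, C->AA

  step 0 ⇒ step 1: CAC ⇒ AA·AB·AA
    A ↦ AB
    C ↦ AA
    B ↦ CC  (constrained at step 1)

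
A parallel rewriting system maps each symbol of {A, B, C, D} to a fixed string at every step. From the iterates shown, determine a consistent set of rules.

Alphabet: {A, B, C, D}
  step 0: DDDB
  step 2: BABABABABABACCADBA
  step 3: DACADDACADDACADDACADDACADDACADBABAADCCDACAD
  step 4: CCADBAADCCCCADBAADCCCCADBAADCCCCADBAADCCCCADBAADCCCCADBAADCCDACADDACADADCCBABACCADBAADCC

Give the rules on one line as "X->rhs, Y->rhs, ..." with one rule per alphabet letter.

  step 3 ⇒ step 4: DACADDACADDACADDACADDACADDACADBABAADCCDACAD ⇒ CC·AD·BA·AD·CC·CC·AD·BA·AD·CC·CC·AD·BA·AD·CC·CC·AD·BA·AD·CC·CC·AD·BA·AD·CC·CC·AD·BA·AD·CC·DAC·AD·DAC·AD·AD·CC·BA·BA·CC·AD·BA·AD·CC
    A ↦ AD
    B ↦ DAC
    C ↦ BA
    D ↦ CC

A->AD, B->DAC, C->BA, D->CC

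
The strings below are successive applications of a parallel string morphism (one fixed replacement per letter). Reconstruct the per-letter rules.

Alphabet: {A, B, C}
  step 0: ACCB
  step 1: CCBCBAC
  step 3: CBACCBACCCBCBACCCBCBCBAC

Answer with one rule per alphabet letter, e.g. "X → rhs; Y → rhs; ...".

A->C, B->AC, C->CB

  step 0 ⇒ step 1: ACCB ⇒ C·CB·CB·AC
    A ↦ C
    B ↦ AC
    C ↦ CB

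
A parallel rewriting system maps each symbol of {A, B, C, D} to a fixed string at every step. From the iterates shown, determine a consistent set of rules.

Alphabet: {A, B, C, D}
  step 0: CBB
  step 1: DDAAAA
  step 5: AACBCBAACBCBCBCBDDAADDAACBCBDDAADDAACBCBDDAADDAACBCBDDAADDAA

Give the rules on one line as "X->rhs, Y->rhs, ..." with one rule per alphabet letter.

A->CB, B->AA, C->DD, D->A

  step 0 ⇒ step 1: CBB ⇒ DD·AA·AA
    B ↦ AA
    C ↦ DD
    A ↦ CB  (constrained at step 1)
    D ↦ A  (constrained at step 1)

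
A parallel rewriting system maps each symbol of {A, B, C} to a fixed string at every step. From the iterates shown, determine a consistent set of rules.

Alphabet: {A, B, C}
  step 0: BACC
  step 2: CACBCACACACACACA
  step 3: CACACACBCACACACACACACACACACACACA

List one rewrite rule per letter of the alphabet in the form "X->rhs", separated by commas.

  step 2 ⇒ step 3: CACBCACACACACACA ⇒ CA·CA·CA·CB·CA·CA·CA·CA·CA·CA·CA·CA·CA·CA·CA·CA
    A ↦ CA
    B ↦ CB
    C ↦ CA

A->CA, B->CB, C->CA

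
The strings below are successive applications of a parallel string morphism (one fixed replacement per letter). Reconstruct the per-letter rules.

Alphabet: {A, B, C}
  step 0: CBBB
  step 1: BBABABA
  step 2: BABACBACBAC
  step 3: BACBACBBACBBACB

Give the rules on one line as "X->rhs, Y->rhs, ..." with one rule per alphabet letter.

  step 2 ⇒ step 3: BABACBACBAC ⇒ BA·C·BA·C·B·BA·C·B·BA·C·B
    A ↦ C
    B ↦ BA
    C ↦ B

A->C, B->BA, C->B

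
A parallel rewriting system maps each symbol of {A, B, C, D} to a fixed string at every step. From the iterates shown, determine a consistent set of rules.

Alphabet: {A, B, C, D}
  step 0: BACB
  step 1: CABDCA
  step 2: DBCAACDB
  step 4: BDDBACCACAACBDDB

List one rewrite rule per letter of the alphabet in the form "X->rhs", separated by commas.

  step 1 ⇒ step 2: CABDCA ⇒ D·B·CA·AC·D·B
    A ↦ B
    B ↦ CA
    C ↦ D
    D ↦ AC

A->B, B->CA, C->D, D->AC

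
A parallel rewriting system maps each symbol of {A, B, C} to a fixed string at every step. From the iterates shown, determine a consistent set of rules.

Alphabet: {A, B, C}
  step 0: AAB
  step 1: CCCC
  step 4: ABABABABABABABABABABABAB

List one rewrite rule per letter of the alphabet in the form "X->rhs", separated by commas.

A->C, B->CC, C->AB

  step 0 ⇒ step 1: AAB ⇒ C·C·CC
    A ↦ C
    B ↦ CC
    C ↦ AB  (constrained at step 1)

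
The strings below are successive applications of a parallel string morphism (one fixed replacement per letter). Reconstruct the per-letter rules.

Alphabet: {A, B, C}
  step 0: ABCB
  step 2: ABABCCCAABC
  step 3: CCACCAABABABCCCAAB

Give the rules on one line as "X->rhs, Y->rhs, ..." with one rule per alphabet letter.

  step 2 ⇒ step 3: ABABCCCAABC ⇒ C·CA·C·CA·AB·AB·AB·C·C·CA·AB
    A ↦ C
    B ↦ CA
    C ↦ AB

A->C, B->CA, C->AB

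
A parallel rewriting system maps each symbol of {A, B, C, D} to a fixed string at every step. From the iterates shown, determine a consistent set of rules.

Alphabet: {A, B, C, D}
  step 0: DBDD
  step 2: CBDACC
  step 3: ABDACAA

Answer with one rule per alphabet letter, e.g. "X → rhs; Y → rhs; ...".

A->C, B->BD, C->A, D->A

  step 2 ⇒ step 3: CBDACC ⇒ A·BD·A·C·A·A
    A ↦ C
    B ↦ BD
    C ↦ A
    D ↦ A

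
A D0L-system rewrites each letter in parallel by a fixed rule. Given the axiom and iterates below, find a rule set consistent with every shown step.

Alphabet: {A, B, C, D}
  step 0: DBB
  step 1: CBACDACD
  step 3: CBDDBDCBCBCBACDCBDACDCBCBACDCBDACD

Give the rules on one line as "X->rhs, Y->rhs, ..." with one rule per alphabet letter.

  step 0 ⇒ step 1: DBB ⇒ CB·ACD·ACD
    B ↦ ACD
    D ↦ CB
    A ↦ DDB  (constrained at step 1)
    C ↦ D  (constrained at step 1)

A->DDB, B->ACD, C->D, D->CB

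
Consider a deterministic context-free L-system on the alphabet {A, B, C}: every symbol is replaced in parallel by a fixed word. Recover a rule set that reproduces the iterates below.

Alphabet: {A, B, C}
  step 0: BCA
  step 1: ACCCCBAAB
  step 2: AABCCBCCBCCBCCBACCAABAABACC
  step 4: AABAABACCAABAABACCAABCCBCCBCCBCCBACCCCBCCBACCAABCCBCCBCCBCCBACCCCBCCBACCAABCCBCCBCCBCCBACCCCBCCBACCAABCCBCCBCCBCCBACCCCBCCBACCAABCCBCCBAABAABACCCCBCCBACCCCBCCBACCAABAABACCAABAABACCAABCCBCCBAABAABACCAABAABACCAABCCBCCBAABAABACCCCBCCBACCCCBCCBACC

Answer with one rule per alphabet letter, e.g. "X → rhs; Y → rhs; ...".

A->AAB, B->ACC, C->CCB

  step 1 ⇒ step 2: ACCCCBAAB ⇒ AAB·CCB·CCB·CCB·CCB·ACC·AAB·AAB·ACC
    A ↦ AAB
    B ↦ ACC
    C ↦ CCB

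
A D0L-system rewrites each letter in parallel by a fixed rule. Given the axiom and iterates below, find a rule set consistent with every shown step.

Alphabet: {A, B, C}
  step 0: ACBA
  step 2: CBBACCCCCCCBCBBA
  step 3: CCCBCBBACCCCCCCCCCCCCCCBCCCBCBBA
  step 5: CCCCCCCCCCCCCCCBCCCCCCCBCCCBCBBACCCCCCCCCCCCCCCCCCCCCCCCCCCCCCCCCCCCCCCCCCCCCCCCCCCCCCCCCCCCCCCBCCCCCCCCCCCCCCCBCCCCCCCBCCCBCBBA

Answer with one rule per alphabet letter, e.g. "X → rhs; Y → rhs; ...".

A->BA, B->CB, C->CC

  step 2 ⇒ step 3: CBBACCCCCCCBCBBA ⇒ CC·CB·CB·BA·CC·CC·CC·CC·CC·CC·CC·CB·CC·CB·CB·BA
    A ↦ BA
    B ↦ CB
    C ↦ CC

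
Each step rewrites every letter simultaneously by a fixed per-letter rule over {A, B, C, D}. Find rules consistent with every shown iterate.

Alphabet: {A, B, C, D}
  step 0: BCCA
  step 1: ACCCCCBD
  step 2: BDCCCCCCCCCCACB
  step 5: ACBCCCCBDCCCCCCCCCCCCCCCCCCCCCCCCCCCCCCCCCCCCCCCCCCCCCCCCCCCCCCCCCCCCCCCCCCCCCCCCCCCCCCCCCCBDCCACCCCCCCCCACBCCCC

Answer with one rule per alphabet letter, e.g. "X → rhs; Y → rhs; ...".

A->BD, B->AC, C->CC, D->B

  step 1 ⇒ step 2: ACCCCCBD ⇒ BD·CC·CC·CC·CC·CC·AC·B
    A ↦ BD
    B ↦ AC
    C ↦ CC
    D ↦ B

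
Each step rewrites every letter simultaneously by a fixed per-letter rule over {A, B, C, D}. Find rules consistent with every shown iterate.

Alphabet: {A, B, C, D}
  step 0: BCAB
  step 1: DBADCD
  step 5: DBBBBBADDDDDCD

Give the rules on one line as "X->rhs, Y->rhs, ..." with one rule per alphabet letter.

A->DC, B->D, C->BA, D->B

  step 0 ⇒ step 1: BCAB ⇒ D·BA·DC·D
    A ↦ DC
    B ↦ D
    C ↦ BA
    D ↦ B  (constrained at step 1)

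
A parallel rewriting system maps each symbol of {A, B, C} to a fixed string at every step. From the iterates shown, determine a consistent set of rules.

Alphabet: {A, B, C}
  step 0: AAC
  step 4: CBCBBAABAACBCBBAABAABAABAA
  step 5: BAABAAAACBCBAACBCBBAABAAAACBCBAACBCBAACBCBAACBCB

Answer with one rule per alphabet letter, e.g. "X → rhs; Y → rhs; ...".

  step 4 ⇒ step 5: CBCBBAABAACBCBBAABAABAABAA ⇒ B·AA·B·AA·AA·CB·CB·AA·CB·CB·B·AA·B·AA·AA·CB·CB·AA·CB·CB·AA·CB·CB·AA·CB·CB
    A ↦ CB
    B ↦ AA
    C ↦ B

A->CB, B->AA, C->B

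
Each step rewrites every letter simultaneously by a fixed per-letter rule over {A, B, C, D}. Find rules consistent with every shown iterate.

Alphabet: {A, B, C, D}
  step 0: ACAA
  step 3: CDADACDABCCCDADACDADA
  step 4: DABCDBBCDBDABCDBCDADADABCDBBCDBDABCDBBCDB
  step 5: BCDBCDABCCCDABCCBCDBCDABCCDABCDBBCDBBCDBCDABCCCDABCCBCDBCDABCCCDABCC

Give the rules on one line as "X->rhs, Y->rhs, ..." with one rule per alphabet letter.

  step 4 ⇒ step 5: DABCDBBCDBDABCDBCDADADABCDBBCDBDABCDBBCDB ⇒ BC·DB·C·DA·BC·C·C·DA·BC·C·BC·DB·C·DA·BC·C·DA·BC·DB·BC·DB·BC·DB·C·DA·BC·C·C·DA·BC·C·BC·DB·C·DA·BC·C·C·DA·BC·C
    A ↦ DB
    B ↦ C
    C ↦ DA
    D ↦ BC

A->DB, B->C, C->DA, D->BC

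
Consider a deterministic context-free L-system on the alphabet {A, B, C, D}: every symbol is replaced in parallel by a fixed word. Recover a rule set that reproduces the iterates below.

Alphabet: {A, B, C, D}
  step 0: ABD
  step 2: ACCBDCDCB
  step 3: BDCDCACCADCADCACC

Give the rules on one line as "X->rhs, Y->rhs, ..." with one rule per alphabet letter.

  step 2 ⇒ step 3: ACCBDCDCB ⇒ B·DC·DC·ACC·A·DC·A·DC·ACC
    A ↦ B
    B ↦ ACC
    C ↦ DC
    D ↦ A

A->B, B->ACC, C->DC, D->A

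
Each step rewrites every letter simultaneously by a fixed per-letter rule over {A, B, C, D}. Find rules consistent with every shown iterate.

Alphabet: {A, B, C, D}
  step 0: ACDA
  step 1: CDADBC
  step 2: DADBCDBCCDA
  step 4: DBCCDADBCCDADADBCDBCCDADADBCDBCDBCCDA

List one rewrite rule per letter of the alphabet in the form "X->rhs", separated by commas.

A->C, B->CC, C->DA, D->DB

  step 1 ⇒ step 2: CDADBC ⇒ DA·DB·C·DB·CC·DA
    A ↦ C
    B ↦ CC
    C ↦ DA
    D ↦ DB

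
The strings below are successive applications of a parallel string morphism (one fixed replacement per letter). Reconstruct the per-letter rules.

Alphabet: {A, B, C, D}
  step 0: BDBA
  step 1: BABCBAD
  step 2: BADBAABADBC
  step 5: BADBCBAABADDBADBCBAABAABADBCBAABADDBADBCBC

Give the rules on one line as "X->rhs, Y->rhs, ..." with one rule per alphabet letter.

  step 1 ⇒ step 2: BABCBAD ⇒ BA·D·BA·A·BA·D·BC
    A ↦ D
    B ↦ BA
    C ↦ A
    D ↦ BC

A->D, B->BA, C->A, D->BC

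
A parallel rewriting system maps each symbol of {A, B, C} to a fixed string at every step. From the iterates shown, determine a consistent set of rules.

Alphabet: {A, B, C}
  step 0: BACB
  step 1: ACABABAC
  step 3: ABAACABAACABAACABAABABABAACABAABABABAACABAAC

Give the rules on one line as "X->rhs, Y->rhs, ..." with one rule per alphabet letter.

A->ABA, B->AC, C->B

  step 0 ⇒ step 1: BACB ⇒ AC·ABA·B·AC
    A ↦ ABA
    B ↦ AC
    C ↦ B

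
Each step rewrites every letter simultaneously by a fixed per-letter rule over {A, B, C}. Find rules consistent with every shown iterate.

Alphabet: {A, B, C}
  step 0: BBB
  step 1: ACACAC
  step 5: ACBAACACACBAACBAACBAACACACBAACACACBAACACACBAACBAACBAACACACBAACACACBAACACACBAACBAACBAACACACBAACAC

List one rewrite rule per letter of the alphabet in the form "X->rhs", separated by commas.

  step 0 ⇒ step 1: BBB ⇒ AC·AC·AC
    B ↦ AC
    A ↦ AC  (constrained at step 1)
    C ↦ BA  (constrained at step 1)

A->AC, B->AC, C->BA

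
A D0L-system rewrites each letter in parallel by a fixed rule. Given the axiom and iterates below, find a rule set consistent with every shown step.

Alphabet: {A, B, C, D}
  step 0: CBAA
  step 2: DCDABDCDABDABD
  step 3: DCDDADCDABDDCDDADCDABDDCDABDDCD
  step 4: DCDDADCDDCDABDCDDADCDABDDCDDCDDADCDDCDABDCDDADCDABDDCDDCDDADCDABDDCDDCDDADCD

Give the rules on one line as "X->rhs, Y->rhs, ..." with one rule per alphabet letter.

  step 3 ⇒ step 4: DCDDADCDABDDCDDADCDABDDCDABDDCD ⇒ DCD·DA·DCD·DCD·AB·DCD·DA·DCD·AB·D·DCD·DCD·DA·DCD·DCD·AB·DCD·DA·DCD·AB·D·DCD·DCD·DA·DCD·AB·D·DCD·DCD·DA·DCD
    A ↦ AB
    B ↦ D
    C ↦ DA
    D ↦ DCD

A->AB, B->D, C->DA, D->DCD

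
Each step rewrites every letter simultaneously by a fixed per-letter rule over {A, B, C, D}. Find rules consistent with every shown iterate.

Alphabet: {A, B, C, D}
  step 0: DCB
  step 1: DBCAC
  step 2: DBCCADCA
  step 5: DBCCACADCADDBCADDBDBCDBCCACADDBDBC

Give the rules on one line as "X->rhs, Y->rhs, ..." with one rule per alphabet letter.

  step 1 ⇒ step 2: DBCAC ⇒ DB·C·CA·D·CA
    A ↦ D
    B ↦ C
    C ↦ CA
    D ↦ DB

A->D, B->C, C->CA, D->DB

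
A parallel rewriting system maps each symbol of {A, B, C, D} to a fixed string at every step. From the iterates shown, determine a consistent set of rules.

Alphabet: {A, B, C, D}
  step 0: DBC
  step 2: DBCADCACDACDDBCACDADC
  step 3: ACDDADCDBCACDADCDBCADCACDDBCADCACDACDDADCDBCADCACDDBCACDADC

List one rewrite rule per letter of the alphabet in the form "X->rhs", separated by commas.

  step 2 ⇒ step 3: DBCADCACDACDDBCACDADC ⇒ ACD·D·ADC·DBC·ACD·ADC·DBC·ADC·ACD·DBC·ADC·ACD·ACD·D·ADC·DBC·ADC·ACD·DBC·ACD·ADC
    A ↦ DBC
    B ↦ D
    C ↦ ADC
    D ↦ ACD

A->DBC, B->D, C->ADC, D->ACD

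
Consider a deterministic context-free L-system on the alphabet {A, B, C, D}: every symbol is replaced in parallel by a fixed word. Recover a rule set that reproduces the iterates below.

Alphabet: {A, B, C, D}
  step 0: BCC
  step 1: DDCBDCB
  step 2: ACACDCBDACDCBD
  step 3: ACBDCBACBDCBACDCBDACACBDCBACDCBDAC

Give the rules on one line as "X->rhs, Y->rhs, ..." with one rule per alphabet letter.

A->ACB, B->D, C->DCB, D->AC

  step 2 ⇒ step 3: ACACDCBDACDCBD ⇒ ACB·DCB·ACB·DCB·AC·DCB·D·AC·ACB·DCB·AC·DCB·D·AC
    A ↦ ACB
    B ↦ D
    C ↦ DCB
    D ↦ AC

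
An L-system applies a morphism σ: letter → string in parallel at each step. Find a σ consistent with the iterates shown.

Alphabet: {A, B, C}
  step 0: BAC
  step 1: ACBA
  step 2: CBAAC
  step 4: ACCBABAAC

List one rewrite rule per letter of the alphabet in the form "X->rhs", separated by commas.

A->C, B->A, C->BA

  step 1 ⇒ step 2: ACBA ⇒ C·BA·A·C
    A ↦ C
    B ↦ A
    C ↦ BA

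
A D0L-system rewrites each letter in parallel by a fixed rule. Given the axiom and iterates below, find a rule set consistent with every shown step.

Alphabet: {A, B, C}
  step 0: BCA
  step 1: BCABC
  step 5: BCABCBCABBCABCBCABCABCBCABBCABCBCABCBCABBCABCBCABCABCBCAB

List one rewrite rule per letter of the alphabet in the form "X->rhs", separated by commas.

A->C, B->BCA, C->B

  step 0 ⇒ step 1: BCA ⇒ BCA·B·C
    A ↦ C
    B ↦ BCA
    C ↦ B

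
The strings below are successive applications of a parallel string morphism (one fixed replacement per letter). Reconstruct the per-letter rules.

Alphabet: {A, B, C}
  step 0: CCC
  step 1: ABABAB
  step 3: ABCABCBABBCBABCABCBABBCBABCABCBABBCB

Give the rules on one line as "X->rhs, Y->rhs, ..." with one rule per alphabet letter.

A->CA, B->BCB, C->AB

  step 0 ⇒ step 1: CCC ⇒ AB·AB·AB
    C ↦ AB
    A ↦ CA  (constrained at step 1)
    B ↦ BCB  (constrained at step 1)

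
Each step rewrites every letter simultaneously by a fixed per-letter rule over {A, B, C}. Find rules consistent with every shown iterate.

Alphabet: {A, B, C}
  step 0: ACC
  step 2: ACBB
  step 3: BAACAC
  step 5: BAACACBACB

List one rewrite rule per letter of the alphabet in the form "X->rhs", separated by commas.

  step 2 ⇒ step 3: ACBB ⇒ B·A·AC·AC
    A ↦ B
    B ↦ AC
    C ↦ A

A->B, B->AC, C->A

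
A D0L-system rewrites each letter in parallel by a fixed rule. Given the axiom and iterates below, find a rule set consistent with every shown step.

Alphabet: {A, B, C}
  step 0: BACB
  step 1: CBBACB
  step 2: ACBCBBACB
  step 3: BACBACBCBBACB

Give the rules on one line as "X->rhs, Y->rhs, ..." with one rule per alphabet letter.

  step 2 ⇒ step 3: ACBCBBACB ⇒ B·A·CB·A·CB·CB·B·A·CB
    A ↦ B
    B ↦ CB
    C ↦ A

A->B, B->CB, C->A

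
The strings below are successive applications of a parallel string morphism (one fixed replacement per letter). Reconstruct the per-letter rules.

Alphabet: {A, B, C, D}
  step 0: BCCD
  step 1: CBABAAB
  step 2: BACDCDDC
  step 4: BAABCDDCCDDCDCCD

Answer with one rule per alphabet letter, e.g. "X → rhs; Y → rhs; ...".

  step 1 ⇒ step 2: CBABAAB ⇒ BA·C·D·C·D·D·C
    A ↦ D
    B ↦ C
    C ↦ BA
  step 0 ⇒ step 1: BCCD ⇒ C·BA·BA·AB
    D ↦ AB

A->D, B->C, C->BA, D->AB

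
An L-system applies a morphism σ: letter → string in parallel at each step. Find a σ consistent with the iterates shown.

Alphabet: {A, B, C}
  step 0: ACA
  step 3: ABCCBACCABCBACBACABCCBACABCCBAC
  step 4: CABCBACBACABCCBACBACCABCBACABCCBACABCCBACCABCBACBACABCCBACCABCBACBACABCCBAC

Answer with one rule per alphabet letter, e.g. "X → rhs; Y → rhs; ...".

A->C, B->ABC, C->BAC

  step 3 ⇒ step 4: ABCCBACCABCBACBACABCCBACABCCBAC ⇒ C·ABC·BAC·BAC·ABC·C·BAC·BAC·C·ABC·BAC·ABC·C·BAC·ABC·C·BAC·C·ABC·BAC·BAC·ABC·C·BAC·C·ABC·BAC·BAC·ABC·C·BAC
    A ↦ C
    B ↦ ABC
    C ↦ BAC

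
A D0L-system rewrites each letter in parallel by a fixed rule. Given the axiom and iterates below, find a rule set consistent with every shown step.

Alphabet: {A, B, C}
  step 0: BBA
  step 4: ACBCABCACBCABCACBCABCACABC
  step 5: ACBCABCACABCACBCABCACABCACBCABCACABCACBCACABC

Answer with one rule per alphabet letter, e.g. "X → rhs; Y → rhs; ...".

A->AC, B->A, C->BC

  step 4 ⇒ step 5: ACBCABCACBCABCACBCABCACABC ⇒ AC·BC·A·BC·AC·A·BC·AC·BC·A·BC·AC·A·BC·AC·BC·A·BC·AC·A·BC·AC·BC·AC·A·BC
    A ↦ AC
    B ↦ A
    C ↦ BC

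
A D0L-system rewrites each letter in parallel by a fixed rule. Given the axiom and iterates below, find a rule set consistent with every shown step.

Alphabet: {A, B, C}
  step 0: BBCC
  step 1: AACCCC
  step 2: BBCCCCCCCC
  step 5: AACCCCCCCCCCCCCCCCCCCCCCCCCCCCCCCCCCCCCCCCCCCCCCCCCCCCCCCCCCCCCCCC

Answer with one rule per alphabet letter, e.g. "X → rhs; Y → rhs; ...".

  step 1 ⇒ step 2: AACCCC ⇒ B·B·CC·CC·CC·CC
    A ↦ B
    C ↦ CC
  step 0 ⇒ step 1: BBCC ⇒ A·A·CC·CC
    B ↦ A

A->B, B->A, C->CC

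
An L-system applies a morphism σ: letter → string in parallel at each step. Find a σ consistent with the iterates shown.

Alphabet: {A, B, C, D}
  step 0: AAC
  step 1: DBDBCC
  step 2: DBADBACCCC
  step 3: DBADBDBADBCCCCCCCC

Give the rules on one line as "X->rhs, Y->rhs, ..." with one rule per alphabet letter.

A->DB, B->A, C->CC, D->DB

  step 2 ⇒ step 3: DBADBACCCC ⇒ DB·A·DB·DB·A·DB·CC·CC·CC·CC
    A ↦ DB
    B ↦ A
    C ↦ CC
    D ↦ DB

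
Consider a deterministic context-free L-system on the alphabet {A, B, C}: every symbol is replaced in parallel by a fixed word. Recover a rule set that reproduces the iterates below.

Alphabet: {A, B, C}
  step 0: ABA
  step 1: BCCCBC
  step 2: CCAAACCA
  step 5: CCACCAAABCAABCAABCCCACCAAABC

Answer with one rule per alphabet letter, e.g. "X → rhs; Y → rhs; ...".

  step 1 ⇒ step 2: BCCCBC ⇒ CC·A·A·A·CC·A
    B ↦ CC
    C ↦ A
  step 0 ⇒ step 1: ABA ⇒ BC·CC·BC
    A ↦ BC

A->BC, B->CC, C->A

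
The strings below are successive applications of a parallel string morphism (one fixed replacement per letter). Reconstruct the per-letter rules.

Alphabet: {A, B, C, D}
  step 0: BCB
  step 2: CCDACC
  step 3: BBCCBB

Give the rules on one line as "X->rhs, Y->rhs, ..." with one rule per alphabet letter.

A->C, B->DA, C->B, D->C

  step 2 ⇒ step 3: CCDACC ⇒ B·B·C·C·B·B
    A ↦ C
    C ↦ B
    D ↦ C
    B ↦ DA  (constrained at step 0)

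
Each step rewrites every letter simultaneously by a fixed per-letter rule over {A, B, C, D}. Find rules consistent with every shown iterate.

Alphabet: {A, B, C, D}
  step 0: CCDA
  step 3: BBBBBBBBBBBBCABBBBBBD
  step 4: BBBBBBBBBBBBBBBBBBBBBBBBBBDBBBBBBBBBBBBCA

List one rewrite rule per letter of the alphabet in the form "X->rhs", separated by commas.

A->BD, B->BB, C->B, D->CA

  step 3 ⇒ step 4: BBBBBBBBBBBBCABBBBBBD ⇒ BB·BB·BB·BB·BB·BB·BB·BB·BB·BB·BB·BB·B·BD·BB·BB·BB·BB·BB·BB·CA
    A ↦ BD
    B ↦ BB
    C ↦ B
    D ↦ CA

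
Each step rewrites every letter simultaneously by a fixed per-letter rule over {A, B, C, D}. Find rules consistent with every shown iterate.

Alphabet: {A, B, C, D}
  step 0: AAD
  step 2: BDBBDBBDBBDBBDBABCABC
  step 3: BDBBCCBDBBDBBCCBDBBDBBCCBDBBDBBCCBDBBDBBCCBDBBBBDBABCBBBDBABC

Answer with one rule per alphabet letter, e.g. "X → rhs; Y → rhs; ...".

A->BB, B->BDB, C->ABC, D->BCC

  step 2 ⇒ step 3: BDBBDBBDBBDBBDBABCABC ⇒ BDB·BCC·BDB·BDB·BCC·BDB·BDB·BCC·BDB·BDB·BCC·BDB·BDB·BCC·BDB·BB·BDB·ABC·BB·BDB·ABC
    A ↦ BB
    B ↦ BDB
    C ↦ ABC
    D ↦ BCC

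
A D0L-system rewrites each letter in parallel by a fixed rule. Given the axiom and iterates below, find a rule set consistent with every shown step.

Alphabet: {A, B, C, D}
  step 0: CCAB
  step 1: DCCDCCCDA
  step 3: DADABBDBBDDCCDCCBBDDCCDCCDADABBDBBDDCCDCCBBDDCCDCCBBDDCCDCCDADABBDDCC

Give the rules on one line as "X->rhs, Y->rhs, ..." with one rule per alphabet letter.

  step 0 ⇒ step 1: CCAB ⇒ DCC·DCC·C·DA
    A ↦ C
    B ↦ DA
    C ↦ DCC
    D ↦ BBD  (constrained at step 1)

A->C, B->DA, C->DCC, D->BBD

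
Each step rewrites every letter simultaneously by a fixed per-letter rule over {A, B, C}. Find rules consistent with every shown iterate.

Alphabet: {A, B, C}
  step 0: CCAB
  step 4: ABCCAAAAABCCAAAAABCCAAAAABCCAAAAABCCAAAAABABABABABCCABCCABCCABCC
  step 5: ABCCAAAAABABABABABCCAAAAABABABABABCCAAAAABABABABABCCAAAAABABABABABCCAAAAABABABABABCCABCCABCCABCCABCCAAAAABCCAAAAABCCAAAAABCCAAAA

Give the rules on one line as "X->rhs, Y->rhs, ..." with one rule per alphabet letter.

  step 4 ⇒ step 5: ABCCAAAAABCCAAAAABCCAAAAABCCAAAAABCCAAAAABABABABABCCABCCABCCABCC ⇒ AB·CC·AA·AA·AB·AB·AB·AB·AB·CC·AA·AA·AB·AB·AB·AB·AB·CC·AA·AA·AB·AB·AB·AB·AB·CC·AA·AA·AB·AB·AB·AB·AB·CC·AA·AA·AB·AB·AB·AB·AB·CC·AB·CC·AB·CC·AB·CC·AB·CC·AA·AA·AB·CC·AA·AA·AB·CC·AA·AA·AB·CC·AA·AA
    A ↦ AB
    B ↦ CC
    C ↦ AA

A->AB, B->CC, C->AA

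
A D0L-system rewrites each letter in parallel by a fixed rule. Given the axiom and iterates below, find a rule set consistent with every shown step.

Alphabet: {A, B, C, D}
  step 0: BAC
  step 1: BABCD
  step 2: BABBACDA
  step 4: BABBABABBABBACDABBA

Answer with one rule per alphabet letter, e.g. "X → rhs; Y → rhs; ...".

  step 1 ⇒ step 2: BABCD ⇒ BA·B·BA·CD·A
    A ↦ B
    B ↦ BA
    C ↦ CD
    D ↦ A

A->B, B->BA, C->CD, D->A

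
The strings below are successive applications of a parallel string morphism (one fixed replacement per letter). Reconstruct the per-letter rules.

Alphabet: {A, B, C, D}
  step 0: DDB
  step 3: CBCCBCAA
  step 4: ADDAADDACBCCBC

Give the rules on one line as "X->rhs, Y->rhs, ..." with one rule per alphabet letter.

  step 3 ⇒ step 4: CBCCBCAA ⇒ A·DD·A·A·DD·A·CBC·CBC
    A ↦ CBC
    B ↦ DD
    C ↦ A
    D ↦ C  (constrained at step 0)

A->CBC, B->DD, C->A, D->C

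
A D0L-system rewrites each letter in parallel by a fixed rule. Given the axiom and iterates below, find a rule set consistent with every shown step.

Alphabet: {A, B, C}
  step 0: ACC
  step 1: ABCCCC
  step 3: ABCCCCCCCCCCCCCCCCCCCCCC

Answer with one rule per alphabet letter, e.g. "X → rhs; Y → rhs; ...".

  step 0 ⇒ step 1: ACC ⇒ AB·CC·CC
    A ↦ AB
    C ↦ CC
    B ↦ CC  (constrained at step 1)

A->AB, B->CC, C->CC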